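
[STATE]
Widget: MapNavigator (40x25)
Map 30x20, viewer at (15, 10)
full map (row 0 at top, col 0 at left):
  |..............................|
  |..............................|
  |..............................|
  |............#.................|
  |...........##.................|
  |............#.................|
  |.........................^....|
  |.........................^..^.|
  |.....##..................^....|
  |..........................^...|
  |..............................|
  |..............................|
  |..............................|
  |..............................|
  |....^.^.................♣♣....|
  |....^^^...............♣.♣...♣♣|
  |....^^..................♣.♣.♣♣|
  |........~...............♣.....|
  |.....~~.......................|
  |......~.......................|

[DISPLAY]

                                        
                                        
     ..............................     
     ..............................     
     ..............................     
     ............#.................     
     ...........##.................     
     ............#.................     
     .........................^....     
     .........................^..^.     
     .....##..................^....     
     ..........................^...     
     ...............@..............     
     ..............................     
     ..............................     
     ..............................     
     ....^.^.................♣♣....     
     ....^^^...............♣.♣...♣♣     
     ....^^..................♣.♣.♣♣     
     ........~...............♣.....     
     .....~~.......................     
     ......~.......................     
                                        
                                        
                                        


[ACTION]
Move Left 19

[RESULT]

                                        
                                        
                    ....................
                    ....................
                    ....................
                    ............#.......
                    ...........##.......
                    ............#.......
                    ....................
                    ....................
                    .....##.............
                    ....................
                    @...................
                    ....................
                    ....................
                    ....................
                    ....^.^.............
                    ....^^^.............
                    ....^^..............
                    ........~...........
                    .....~~.............
                    ......~.............
                                        
                                        
                                        


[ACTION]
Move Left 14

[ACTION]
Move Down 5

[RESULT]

                    ............#.......
                    ...........##.......
                    ............#.......
                    ....................
                    ....................
                    .....##.............
                    ....................
                    ....................
                    ....................
                    ....................
                    ....................
                    ....^.^.............
                    @...^^^.............
                    ....^^..............
                    ........~...........
                    .....~~.............
                    ......~.............
                                        
                                        
                                        
                                        
                                        
                                        
                                        
                                        


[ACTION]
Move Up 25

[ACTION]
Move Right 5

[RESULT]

                                        
                                        
                                        
                                        
                                        
                                        
                                        
                                        
                                        
                                        
                                        
                                        
               .....@...................
               .........................
               .........................
               ............#............
               ...........##............
               ............#............
               .........................
               .........................
               .....##..................
               .........................
               .........................
               .........................
               .........................


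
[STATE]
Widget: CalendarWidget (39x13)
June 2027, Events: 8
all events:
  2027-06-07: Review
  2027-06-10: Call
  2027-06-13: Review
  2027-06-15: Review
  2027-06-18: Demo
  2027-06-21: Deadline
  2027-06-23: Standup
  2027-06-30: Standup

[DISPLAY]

               June 2027               
Mo Tu We Th Fr Sa Su                   
    1  2  3  4  5  6                   
 7*  8  9 10* 11 12 13*                
14 15* 16 17 18* 19 20                 
21* 22 23* 24 25 26 27                 
28 29 30*                              
                                       
                                       
                                       
                                       
                                       
                                       


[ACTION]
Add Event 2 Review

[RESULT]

               June 2027               
Mo Tu We Th Fr Sa Su                   
    1  2*  3  4  5  6                  
 7*  8  9 10* 11 12 13*                
14 15* 16 17 18* 19 20                 
21* 22 23* 24 25 26 27                 
28 29 30*                              
                                       
                                       
                                       
                                       
                                       
                                       


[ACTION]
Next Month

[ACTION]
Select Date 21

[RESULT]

               July 2027               
Mo Tu We Th Fr Sa Su                   
          1  2  3  4                   
 5  6  7  8  9 10 11                   
12 13 14 15 16 17 18                   
19 20 [21] 22 23 24 25                 
26 27 28 29 30 31                      
                                       
                                       
                                       
                                       
                                       
                                       


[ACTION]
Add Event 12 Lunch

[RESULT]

               July 2027               
Mo Tu We Th Fr Sa Su                   
          1  2  3  4                   
 5  6  7  8  9 10 11                   
12* 13 14 15 16 17 18                  
19 20 [21] 22 23 24 25                 
26 27 28 29 30 31                      
                                       
                                       
                                       
                                       
                                       
                                       


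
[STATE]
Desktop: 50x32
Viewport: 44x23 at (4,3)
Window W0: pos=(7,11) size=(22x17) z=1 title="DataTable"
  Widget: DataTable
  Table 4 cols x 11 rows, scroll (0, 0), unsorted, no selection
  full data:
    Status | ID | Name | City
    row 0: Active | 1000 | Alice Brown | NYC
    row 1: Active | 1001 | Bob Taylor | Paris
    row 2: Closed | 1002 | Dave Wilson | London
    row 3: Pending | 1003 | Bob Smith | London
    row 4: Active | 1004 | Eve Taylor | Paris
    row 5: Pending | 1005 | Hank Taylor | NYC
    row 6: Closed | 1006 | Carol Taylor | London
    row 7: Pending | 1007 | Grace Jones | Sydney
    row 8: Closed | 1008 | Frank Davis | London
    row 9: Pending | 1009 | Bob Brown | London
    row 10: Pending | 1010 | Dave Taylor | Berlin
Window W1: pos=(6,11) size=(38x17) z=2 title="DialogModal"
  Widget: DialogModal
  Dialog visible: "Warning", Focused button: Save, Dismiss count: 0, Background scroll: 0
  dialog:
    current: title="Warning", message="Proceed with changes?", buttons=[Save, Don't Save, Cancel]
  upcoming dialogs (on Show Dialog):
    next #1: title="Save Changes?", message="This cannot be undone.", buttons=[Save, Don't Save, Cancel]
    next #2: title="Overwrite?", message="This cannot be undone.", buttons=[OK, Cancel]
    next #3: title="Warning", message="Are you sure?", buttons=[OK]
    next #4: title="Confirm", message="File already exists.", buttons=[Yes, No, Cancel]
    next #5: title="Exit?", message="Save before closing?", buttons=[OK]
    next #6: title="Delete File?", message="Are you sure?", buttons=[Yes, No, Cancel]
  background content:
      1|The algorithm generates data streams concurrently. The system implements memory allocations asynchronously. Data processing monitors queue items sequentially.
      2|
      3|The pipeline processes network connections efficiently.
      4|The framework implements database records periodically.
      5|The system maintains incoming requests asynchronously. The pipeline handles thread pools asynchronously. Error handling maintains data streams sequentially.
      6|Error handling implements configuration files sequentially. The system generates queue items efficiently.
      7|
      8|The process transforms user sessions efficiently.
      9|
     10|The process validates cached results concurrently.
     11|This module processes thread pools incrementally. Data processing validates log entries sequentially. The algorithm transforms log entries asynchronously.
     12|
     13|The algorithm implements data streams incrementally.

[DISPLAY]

                                            
                                            
                                            
                                            
                                            
                                            
                                            
                                            
  ┏━━━━━━━━━━━━━━━━━━━━━━━━━━━━━━━━━━━━┓    
  ┃ DialogModal                        ┃    
  ┠────────────────────────────────────┨    
  ┃The algorithm generates data streams┃    
  ┃                                    ┃    
  ┃The pipeline processes network conne┃    
  ┃The framework implements database re┃    
  ┃Th┌──────────────────────────────┐es┃    
  ┃Er│           Warning            │at┃    
  ┃  │    Proceed with changes?     │  ┃    
  ┃Th│ [Save]  Don't Save   Cancel  │ns┃    
  ┃  └──────────────────────────────┘  ┃    
  ┃The process validates cached results┃    
  ┃This module processes thread pools i┃    
  ┃                                    ┃    


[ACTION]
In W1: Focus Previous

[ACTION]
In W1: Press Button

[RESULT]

                                            
                                            
                                            
                                            
                                            
                                            
                                            
                                            
  ┏━━━━━━━━━━━━━━━━━━━━━━━━━━━━━━━━━━━━┓    
  ┃ DialogModal                        ┃    
  ┠────────────────────────────────────┨    
  ┃The algorithm generates data streams┃    
  ┃                                    ┃    
  ┃The pipeline processes network conne┃    
  ┃The framework implements database re┃    
  ┃The system maintains incoming reques┃    
  ┃Error handling implements configurat┃    
  ┃                                    ┃    
  ┃The process transforms user sessions┃    
  ┃                                    ┃    
  ┃The process validates cached results┃    
  ┃This module processes thread pools i┃    
  ┃                                    ┃    


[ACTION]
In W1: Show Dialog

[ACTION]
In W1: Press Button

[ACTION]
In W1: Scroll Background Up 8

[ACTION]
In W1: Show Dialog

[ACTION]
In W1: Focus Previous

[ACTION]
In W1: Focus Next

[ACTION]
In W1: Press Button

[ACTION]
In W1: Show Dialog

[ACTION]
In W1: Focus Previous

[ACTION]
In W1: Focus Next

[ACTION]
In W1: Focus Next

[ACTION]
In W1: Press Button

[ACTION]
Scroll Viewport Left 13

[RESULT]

                                            
                                            
                                            
                                            
                                            
                                            
                                            
                                            
      ┏━━━━━━━━━━━━━━━━━━━━━━━━━━━━━━━━━━━━┓
      ┃ DialogModal                        ┃
      ┠────────────────────────────────────┨
      ┃The algorithm generates data streams┃
      ┃                                    ┃
      ┃The pipeline processes network conne┃
      ┃The framework implements database re┃
      ┃The system maintains incoming reques┃
      ┃Error handling implements configurat┃
      ┃                                    ┃
      ┃The process transforms user sessions┃
      ┃                                    ┃
      ┃The process validates cached results┃
      ┃This module processes thread pools i┃
      ┃                                    ┃


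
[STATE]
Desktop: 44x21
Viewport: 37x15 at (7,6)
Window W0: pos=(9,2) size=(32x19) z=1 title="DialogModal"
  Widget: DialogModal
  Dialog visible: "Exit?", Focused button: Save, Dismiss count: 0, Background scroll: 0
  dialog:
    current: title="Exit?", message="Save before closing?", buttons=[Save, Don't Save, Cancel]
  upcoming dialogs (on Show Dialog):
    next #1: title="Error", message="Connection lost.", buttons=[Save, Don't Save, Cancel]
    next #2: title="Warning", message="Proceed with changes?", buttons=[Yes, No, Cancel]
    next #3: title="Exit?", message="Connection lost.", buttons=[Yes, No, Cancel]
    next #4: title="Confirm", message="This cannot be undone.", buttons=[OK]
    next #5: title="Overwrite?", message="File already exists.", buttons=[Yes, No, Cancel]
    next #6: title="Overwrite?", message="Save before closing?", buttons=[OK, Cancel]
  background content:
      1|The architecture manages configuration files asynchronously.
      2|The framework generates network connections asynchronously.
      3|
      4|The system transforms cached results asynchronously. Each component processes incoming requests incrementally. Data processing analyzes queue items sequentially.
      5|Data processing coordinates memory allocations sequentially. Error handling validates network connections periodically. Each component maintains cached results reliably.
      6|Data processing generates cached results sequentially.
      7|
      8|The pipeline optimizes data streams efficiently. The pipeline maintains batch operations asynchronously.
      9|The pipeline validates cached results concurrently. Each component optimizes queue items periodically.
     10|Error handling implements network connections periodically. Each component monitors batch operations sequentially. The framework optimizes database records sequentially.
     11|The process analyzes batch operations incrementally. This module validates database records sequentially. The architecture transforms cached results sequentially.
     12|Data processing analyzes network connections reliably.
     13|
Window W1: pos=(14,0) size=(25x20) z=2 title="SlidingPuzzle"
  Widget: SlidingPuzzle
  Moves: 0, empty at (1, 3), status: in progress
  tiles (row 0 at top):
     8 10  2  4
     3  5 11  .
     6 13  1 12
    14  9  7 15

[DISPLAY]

  ┃The ┃│  3 │  5 │ 11 │    │  ┃r┃   
  ┃    ┃├────┼────┼────┼────┤  ┃ ┃   
  ┃The ┃│  6 │ 13 │  1 │ 12 │  ┃r┃   
  ┃Data┃├────┼────┼────┼────┤  ┃e┃   
  ┃Da┌─┃│ 14 │  9 │  7 │ 15 │  ┃h┃   
  ┃  │ ┃└────┴────┴────┴────┘  ┃ ┃   
  ┃Th│ ┃Moves: 0               ┃t┃   
  ┃Th│[┃                       ┃ ┃   
  ┃Er└─┃                       ┃w┃   
  ┃The ┃                       ┃e┃   
  ┃Data┃                       ┃o┃   
  ┃    ┃                       ┃ ┃   
  ┃    ┃                       ┃ ┃   
  ┃    ┗━━━━━━━━━━━━━━━━━━━━━━━┛ ┃   
  ┗━━━━━━━━━━━━━━━━━━━━━━━━━━━━━━┛   


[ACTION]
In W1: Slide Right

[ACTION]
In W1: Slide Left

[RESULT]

  ┃The ┃│  3 │  5 │ 11 │    │  ┃r┃   
  ┃    ┃├────┼────┼────┼────┤  ┃ ┃   
  ┃The ┃│  6 │ 13 │  1 │ 12 │  ┃r┃   
  ┃Data┃├────┼────┼────┼────┤  ┃e┃   
  ┃Da┌─┃│ 14 │  9 │  7 │ 15 │  ┃h┃   
  ┃  │ ┃└────┴────┴────┴────┘  ┃ ┃   
  ┃Th│ ┃Moves: 2               ┃t┃   
  ┃Th│[┃                       ┃ ┃   
  ┃Er└─┃                       ┃w┃   
  ┃The ┃                       ┃e┃   
  ┃Data┃                       ┃o┃   
  ┃    ┃                       ┃ ┃   
  ┃    ┃                       ┃ ┃   
  ┃    ┗━━━━━━━━━━━━━━━━━━━━━━━┛ ┃   
  ┗━━━━━━━━━━━━━━━━━━━━━━━━━━━━━━┛   


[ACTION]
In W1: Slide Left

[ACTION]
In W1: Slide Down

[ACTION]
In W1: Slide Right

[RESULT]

  ┃The ┃│  3 │  5 │ 11 │  4 │  ┃r┃   
  ┃    ┃├────┼────┼────┼────┤  ┃ ┃   
  ┃The ┃│  6 │ 13 │  1 │ 12 │  ┃r┃   
  ┃Data┃├────┼────┼────┼────┤  ┃e┃   
  ┃Da┌─┃│ 14 │  9 │  7 │ 15 │  ┃h┃   
  ┃  │ ┃└────┴────┴────┴────┘  ┃ ┃   
  ┃Th│ ┃Moves: 4               ┃t┃   
  ┃Th│[┃                       ┃ ┃   
  ┃Er└─┃                       ┃w┃   
  ┃The ┃                       ┃e┃   
  ┃Data┃                       ┃o┃   
  ┃    ┃                       ┃ ┃   
  ┃    ┃                       ┃ ┃   
  ┃    ┗━━━━━━━━━━━━━━━━━━━━━━━┛ ┃   
  ┗━━━━━━━━━━━━━━━━━━━━━━━━━━━━━━┛   


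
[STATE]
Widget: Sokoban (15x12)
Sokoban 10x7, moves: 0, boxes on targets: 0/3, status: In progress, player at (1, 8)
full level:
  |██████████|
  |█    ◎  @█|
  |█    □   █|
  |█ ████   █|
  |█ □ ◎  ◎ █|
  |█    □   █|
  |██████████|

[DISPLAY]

██████████     
█    ◎  @█     
█    □   █     
█ ████   █     
█ □ ◎  ◎ █     
█    □   █     
██████████     
Moves: 0  0/3  
               
               
               
               


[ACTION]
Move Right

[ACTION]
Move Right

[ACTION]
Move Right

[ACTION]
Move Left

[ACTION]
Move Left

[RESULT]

██████████     
█    ◎@  █     
█    □   █     
█ ████   █     
█ □ ◎  ◎ █     
█    □   █     
██████████     
Moves: 2  0/3  
               
               
               
               


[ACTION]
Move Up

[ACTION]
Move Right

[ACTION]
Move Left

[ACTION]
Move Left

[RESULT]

██████████     
█    +   █     
█    □   █     
█ ████   █     
█ □ ◎  ◎ █     
█    □   █     
██████████     
Moves: 5  0/3  
               
               
               
               


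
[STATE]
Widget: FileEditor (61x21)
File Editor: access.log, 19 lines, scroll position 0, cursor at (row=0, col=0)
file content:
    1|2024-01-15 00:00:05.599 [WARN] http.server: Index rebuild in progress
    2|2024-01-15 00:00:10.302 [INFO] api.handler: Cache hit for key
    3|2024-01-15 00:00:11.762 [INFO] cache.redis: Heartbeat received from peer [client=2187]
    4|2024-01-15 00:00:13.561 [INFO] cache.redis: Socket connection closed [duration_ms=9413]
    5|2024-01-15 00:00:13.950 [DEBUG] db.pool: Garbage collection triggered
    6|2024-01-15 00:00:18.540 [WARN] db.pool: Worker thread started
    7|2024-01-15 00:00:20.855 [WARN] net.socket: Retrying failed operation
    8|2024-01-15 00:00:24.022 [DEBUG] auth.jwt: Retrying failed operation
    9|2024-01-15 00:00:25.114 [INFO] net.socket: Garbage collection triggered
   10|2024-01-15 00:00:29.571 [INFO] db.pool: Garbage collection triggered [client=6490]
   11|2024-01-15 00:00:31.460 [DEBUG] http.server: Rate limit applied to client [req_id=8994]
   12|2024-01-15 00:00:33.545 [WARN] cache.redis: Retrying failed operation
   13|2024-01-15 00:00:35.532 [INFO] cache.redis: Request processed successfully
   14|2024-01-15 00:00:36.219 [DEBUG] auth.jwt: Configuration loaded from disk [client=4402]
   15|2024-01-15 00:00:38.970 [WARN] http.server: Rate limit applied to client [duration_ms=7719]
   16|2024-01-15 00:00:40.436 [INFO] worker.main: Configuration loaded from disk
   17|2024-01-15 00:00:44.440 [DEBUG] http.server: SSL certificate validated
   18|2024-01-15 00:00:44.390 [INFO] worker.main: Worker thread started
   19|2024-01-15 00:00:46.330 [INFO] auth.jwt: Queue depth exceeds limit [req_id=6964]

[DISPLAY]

█024-01-15 00:00:05.599 [WARN] http.server: Index rebuild in▲
2024-01-15 00:00:10.302 [INFO] api.handler: Cache hit for ke█
2024-01-15 00:00:11.762 [INFO] cache.redis: Heartbeat receiv░
2024-01-15 00:00:13.561 [INFO] cache.redis: Socket connectio░
2024-01-15 00:00:13.950 [DEBUG] db.pool: Garbage collection ░
2024-01-15 00:00:18.540 [WARN] db.pool: Worker thread starte░
2024-01-15 00:00:20.855 [WARN] net.socket: Retrying failed o░
2024-01-15 00:00:24.022 [DEBUG] auth.jwt: Retrying failed op░
2024-01-15 00:00:25.114 [INFO] net.socket: Garbage collectio░
2024-01-15 00:00:29.571 [INFO] db.pool: Garbage collection t░
2024-01-15 00:00:31.460 [DEBUG] http.server: Rate limit appl░
2024-01-15 00:00:33.545 [WARN] cache.redis: Retrying failed ░
2024-01-15 00:00:35.532 [INFO] cache.redis: Request processe░
2024-01-15 00:00:36.219 [DEBUG] auth.jwt: Configuration load░
2024-01-15 00:00:38.970 [WARN] http.server: Rate limit appli░
2024-01-15 00:00:40.436 [INFO] worker.main: Configuration lo░
2024-01-15 00:00:44.440 [DEBUG] http.server: SSL certificate░
2024-01-15 00:00:44.390 [INFO] worker.main: Worker thread st░
2024-01-15 00:00:46.330 [INFO] auth.jwt: Queue depth exceeds░
                                                            ░
                                                            ▼


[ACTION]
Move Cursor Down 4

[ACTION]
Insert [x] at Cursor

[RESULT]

2024-01-15 00:00:05.599 [WARN] http.server: Index rebuild in▲
2024-01-15 00:00:10.302 [INFO] api.handler: Cache hit for ke█
2024-01-15 00:00:11.762 [INFO] cache.redis: Heartbeat receiv░
2024-01-15 00:00:13.561 [INFO] cache.redis: Socket connectio░
x█024-01-15 00:00:13.950 [DEBUG] db.pool: Garbage collection░
2024-01-15 00:00:18.540 [WARN] db.pool: Worker thread starte░
2024-01-15 00:00:20.855 [WARN] net.socket: Retrying failed o░
2024-01-15 00:00:24.022 [DEBUG] auth.jwt: Retrying failed op░
2024-01-15 00:00:25.114 [INFO] net.socket: Garbage collectio░
2024-01-15 00:00:29.571 [INFO] db.pool: Garbage collection t░
2024-01-15 00:00:31.460 [DEBUG] http.server: Rate limit appl░
2024-01-15 00:00:33.545 [WARN] cache.redis: Retrying failed ░
2024-01-15 00:00:35.532 [INFO] cache.redis: Request processe░
2024-01-15 00:00:36.219 [DEBUG] auth.jwt: Configuration load░
2024-01-15 00:00:38.970 [WARN] http.server: Rate limit appli░
2024-01-15 00:00:40.436 [INFO] worker.main: Configuration lo░
2024-01-15 00:00:44.440 [DEBUG] http.server: SSL certificate░
2024-01-15 00:00:44.390 [INFO] worker.main: Worker thread st░
2024-01-15 00:00:46.330 [INFO] auth.jwt: Queue depth exceeds░
                                                            ░
                                                            ▼


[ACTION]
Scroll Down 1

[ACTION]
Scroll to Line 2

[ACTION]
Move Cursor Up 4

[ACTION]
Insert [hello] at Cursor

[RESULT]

2hello█24-01-15 00:00:05.599 [WARN] http.server: Index rebui▲
2024-01-15 00:00:10.302 [INFO] api.handler: Cache hit for ke█
2024-01-15 00:00:11.762 [INFO] cache.redis: Heartbeat receiv░
2024-01-15 00:00:13.561 [INFO] cache.redis: Socket connectio░
x2024-01-15 00:00:13.950 [DEBUG] db.pool: Garbage collection░
2024-01-15 00:00:18.540 [WARN] db.pool: Worker thread starte░
2024-01-15 00:00:20.855 [WARN] net.socket: Retrying failed o░
2024-01-15 00:00:24.022 [DEBUG] auth.jwt: Retrying failed op░
2024-01-15 00:00:25.114 [INFO] net.socket: Garbage collectio░
2024-01-15 00:00:29.571 [INFO] db.pool: Garbage collection t░
2024-01-15 00:00:31.460 [DEBUG] http.server: Rate limit appl░
2024-01-15 00:00:33.545 [WARN] cache.redis: Retrying failed ░
2024-01-15 00:00:35.532 [INFO] cache.redis: Request processe░
2024-01-15 00:00:36.219 [DEBUG] auth.jwt: Configuration load░
2024-01-15 00:00:38.970 [WARN] http.server: Rate limit appli░
2024-01-15 00:00:40.436 [INFO] worker.main: Configuration lo░
2024-01-15 00:00:44.440 [DEBUG] http.server: SSL certificate░
2024-01-15 00:00:44.390 [INFO] worker.main: Worker thread st░
2024-01-15 00:00:46.330 [INFO] auth.jwt: Queue depth exceeds░
                                                            ░
                                                            ▼


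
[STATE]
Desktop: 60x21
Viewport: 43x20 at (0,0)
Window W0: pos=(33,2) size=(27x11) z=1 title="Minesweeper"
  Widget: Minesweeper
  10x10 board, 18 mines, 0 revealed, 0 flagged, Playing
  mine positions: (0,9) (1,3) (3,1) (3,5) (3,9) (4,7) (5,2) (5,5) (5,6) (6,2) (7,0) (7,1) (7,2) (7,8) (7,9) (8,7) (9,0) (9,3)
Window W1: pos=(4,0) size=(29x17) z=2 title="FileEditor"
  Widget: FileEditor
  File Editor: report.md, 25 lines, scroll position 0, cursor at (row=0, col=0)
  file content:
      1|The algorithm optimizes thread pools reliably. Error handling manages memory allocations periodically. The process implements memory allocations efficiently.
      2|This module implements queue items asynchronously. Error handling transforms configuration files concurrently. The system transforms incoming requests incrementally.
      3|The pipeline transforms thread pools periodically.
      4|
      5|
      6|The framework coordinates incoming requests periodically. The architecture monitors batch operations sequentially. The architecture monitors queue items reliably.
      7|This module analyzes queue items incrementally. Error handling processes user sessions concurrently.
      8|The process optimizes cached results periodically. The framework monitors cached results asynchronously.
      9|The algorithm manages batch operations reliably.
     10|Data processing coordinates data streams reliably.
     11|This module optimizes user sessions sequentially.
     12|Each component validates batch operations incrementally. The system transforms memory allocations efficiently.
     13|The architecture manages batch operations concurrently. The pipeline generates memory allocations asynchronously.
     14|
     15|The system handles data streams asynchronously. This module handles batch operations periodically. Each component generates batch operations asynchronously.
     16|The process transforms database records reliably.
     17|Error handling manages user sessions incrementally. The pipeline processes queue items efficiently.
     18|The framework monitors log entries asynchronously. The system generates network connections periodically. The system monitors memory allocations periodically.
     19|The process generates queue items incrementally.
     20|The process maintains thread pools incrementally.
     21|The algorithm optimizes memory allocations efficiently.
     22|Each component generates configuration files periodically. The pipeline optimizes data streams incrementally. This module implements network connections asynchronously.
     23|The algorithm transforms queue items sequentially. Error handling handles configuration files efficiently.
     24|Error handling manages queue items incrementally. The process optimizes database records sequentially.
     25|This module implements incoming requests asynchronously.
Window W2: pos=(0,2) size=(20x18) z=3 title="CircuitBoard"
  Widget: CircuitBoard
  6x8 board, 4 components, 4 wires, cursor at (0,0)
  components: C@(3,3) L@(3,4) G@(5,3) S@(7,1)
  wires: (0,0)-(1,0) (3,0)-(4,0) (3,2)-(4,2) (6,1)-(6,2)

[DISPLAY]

    ┏━━━━━━━━━━━━━━━━━━━━━━━━━━━┓          
    ┃ FileEditor                ┃          
┏━━━━━━━━━━━━━━━━━━┓────────────┨┏━━━━━━━━━
┃ CircuitBoard     ┃ptimizes th▲┃┃ Mineswee
┠──────────────────┨lements que█┃┠─────────
┃   0 1 2 3 4 5    ┃ansforms th░┃┃■■■■■■■■■
┃0  [.]            ┃           ░┃┃■■■■■■■■■
┃    │             ┃           ░┃┃■■■■■■■■■
┃1   ·             ┃oordinates ░┃┃■■■■■■■■■
┃                  ┃lyzes queue░┃┃■■■■■■■■■
┃2                 ┃imizes cach░┃┃■■■■■■■■■
┃                  ┃anages batc░┃┃■■■■■■■■■
┃3   ·       ·   C ┃ coordinate░┃┗━━━━━━━━━
┃    │       │     ┃imizes user░┃          
┃4   ·       ·     ┃validates b░┃          
┃                  ┃e manages b▼┃          
┃5               G ┃━━━━━━━━━━━━┛          
┃                  ┃                       
┃6       · ─ ·     ┃                       
┗━━━━━━━━━━━━━━━━━━┛                       


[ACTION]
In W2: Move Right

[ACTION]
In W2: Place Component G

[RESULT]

    ┏━━━━━━━━━━━━━━━━━━━━━━━━━━━┓          
    ┃ FileEditor                ┃          
┏━━━━━━━━━━━━━━━━━━┓────────────┨┏━━━━━━━━━
┃ CircuitBoard     ┃ptimizes th▲┃┃ Mineswee
┠──────────────────┨lements que█┃┠─────────
┃   0 1 2 3 4 5    ┃ansforms th░┃┃■■■■■■■■■
┃0   ·  [G]        ┃           ░┃┃■■■■■■■■■
┃    │             ┃           ░┃┃■■■■■■■■■
┃1   ·             ┃oordinates ░┃┃■■■■■■■■■
┃                  ┃lyzes queue░┃┃■■■■■■■■■
┃2                 ┃imizes cach░┃┃■■■■■■■■■
┃                  ┃anages batc░┃┃■■■■■■■■■
┃3   ·       ·   C ┃ coordinate░┃┗━━━━━━━━━
┃    │       │     ┃imizes user░┃          
┃4   ·       ·     ┃validates b░┃          
┃                  ┃e manages b▼┃          
┃5               G ┃━━━━━━━━━━━━┛          
┃                  ┃                       
┃6       · ─ ·     ┃                       
┗━━━━━━━━━━━━━━━━━━┛                       


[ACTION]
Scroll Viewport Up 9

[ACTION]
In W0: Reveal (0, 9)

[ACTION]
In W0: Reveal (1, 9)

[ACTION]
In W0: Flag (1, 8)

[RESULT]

    ┏━━━━━━━━━━━━━━━━━━━━━━━━━━━┓          
    ┃ FileEditor                ┃          
┏━━━━━━━━━━━━━━━━━━┓────────────┨┏━━━━━━━━━
┃ CircuitBoard     ┃ptimizes th▲┃┃ Mineswee
┠──────────────────┨lements que█┃┠─────────
┃   0 1 2 3 4 5    ┃ansforms th░┃┃■■■■■■■■■
┃0   ·  [G]        ┃           ░┃┃■■■✹■■■■■
┃    │             ┃           ░┃┃■■■■■■■■■
┃1   ·             ┃oordinates ░┃┃■✹■■■✹■■■
┃                  ┃lyzes queue░┃┃■■■■■■■✹■
┃2                 ┃imizes cach░┃┃■■✹■■✹✹■■
┃                  ┃anages batc░┃┃■■✹■■■■■■
┃3   ·       ·   C ┃ coordinate░┃┗━━━━━━━━━
┃    │       │     ┃imizes user░┃          
┃4   ·       ·     ┃validates b░┃          
┃                  ┃e manages b▼┃          
┃5               G ┃━━━━━━━━━━━━┛          
┃                  ┃                       
┃6       · ─ ·     ┃                       
┗━━━━━━━━━━━━━━━━━━┛                       


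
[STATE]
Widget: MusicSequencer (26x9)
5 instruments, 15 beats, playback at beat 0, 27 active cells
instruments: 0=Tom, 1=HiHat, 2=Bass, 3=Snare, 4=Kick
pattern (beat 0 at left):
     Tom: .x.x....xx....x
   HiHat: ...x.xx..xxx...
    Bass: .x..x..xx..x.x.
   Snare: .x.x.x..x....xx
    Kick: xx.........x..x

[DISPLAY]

      ▼12345678901234     
   Tom·█·█····██····█     
 HiHat···█·██··███···     
  Bass·█··█··██··█·█·     
 Snare·█·█·█··█····██     
  Kick██·········█··█     
                          
                          
                          


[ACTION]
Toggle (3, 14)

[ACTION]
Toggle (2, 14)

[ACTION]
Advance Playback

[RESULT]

      0▼2345678901234     
   Tom·█·█····██····█     
 HiHat···█·██··███···     
  Bass·█··█··██··█·██     
 Snare·█·█·█··█····█·     
  Kick██·········█··█     
                          
                          
                          


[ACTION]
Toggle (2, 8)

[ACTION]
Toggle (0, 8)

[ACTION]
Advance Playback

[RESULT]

      01▼345678901234     
   Tom·█·█·····█····█     
 HiHat···█·██··███···     
  Bass·█··█··█···█·██     
 Snare·█·█·█··█····█·     
  Kick██·········█··█     
                          
                          
                          


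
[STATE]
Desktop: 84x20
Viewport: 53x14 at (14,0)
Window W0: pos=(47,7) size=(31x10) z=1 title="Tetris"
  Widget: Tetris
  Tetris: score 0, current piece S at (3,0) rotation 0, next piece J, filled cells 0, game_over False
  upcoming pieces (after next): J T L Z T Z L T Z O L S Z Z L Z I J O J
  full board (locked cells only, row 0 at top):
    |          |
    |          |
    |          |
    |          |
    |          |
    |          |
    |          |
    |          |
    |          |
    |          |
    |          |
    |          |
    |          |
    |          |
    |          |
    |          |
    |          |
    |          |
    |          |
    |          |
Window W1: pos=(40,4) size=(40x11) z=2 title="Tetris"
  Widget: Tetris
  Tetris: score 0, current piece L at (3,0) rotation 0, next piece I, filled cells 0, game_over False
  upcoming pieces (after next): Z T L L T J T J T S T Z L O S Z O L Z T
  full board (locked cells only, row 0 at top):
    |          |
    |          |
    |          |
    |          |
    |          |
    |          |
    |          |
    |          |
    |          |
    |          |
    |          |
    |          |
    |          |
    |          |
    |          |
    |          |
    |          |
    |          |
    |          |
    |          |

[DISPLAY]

                                                     
                                                     
                                                     
                                                     
                          ┏━━━━━━━━━━━━━━━━━━━━━━━━━━
                          ┃ Tetris                   
                          ┠──────────────────────────
                          ┃          │Next:          
                          ┃          │████           
                          ┃          │               
                          ┃          │               
                          ┃          │               
                          ┃          │               
                          ┃          │Score:         


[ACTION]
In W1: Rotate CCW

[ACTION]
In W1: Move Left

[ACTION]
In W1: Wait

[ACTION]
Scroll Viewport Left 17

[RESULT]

                                                     
                                                     
                                                     
                                                     
                                        ┏━━━━━━━━━━━━
                                        ┃ Tetris     
                                        ┠────────────
                                        ┃          │N
                                        ┃          │█
                                        ┃          │ 
                                        ┃          │ 
                                        ┃          │ 
                                        ┃          │ 
                                        ┃          │S


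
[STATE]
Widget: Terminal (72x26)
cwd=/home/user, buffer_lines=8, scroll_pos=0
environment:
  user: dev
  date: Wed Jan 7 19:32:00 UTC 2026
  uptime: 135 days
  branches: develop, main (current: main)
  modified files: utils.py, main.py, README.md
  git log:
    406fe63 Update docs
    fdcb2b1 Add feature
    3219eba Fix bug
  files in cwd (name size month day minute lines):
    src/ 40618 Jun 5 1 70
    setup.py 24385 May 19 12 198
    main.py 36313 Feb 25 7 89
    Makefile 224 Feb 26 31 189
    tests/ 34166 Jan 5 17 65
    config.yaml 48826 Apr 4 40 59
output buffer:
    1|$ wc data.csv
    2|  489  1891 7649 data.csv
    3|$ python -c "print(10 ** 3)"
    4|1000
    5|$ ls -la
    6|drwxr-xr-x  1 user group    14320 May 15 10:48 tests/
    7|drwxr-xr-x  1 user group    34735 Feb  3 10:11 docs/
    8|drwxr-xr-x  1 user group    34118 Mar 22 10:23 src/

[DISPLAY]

$ wc data.csv                                                           
  489  1891 7649 data.csv                                               
$ python -c "print(10 ** 3)"                                            
1000                                                                    
$ ls -la                                                                
drwxr-xr-x  1 user group    14320 May 15 10:48 tests/                   
drwxr-xr-x  1 user group    34735 Feb  3 10:11 docs/                    
drwxr-xr-x  1 user group    34118 Mar 22 10:23 src/                     
$ █                                                                     
                                                                        
                                                                        
                                                                        
                                                                        
                                                                        
                                                                        
                                                                        
                                                                        
                                                                        
                                                                        
                                                                        
                                                                        
                                                                        
                                                                        
                                                                        
                                                                        
                                                                        


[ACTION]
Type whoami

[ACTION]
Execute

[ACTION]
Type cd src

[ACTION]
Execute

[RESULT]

$ wc data.csv                                                           
  489  1891 7649 data.csv                                               
$ python -c "print(10 ** 3)"                                            
1000                                                                    
$ ls -la                                                                
drwxr-xr-x  1 user group    14320 May 15 10:48 tests/                   
drwxr-xr-x  1 user group    34735 Feb  3 10:11 docs/                    
drwxr-xr-x  1 user group    34118 Mar 22 10:23 src/                     
$ whoami                                                                
dev                                                                     
$ cd src                                                                
                                                                        
$ █                                                                     
                                                                        
                                                                        
                                                                        
                                                                        
                                                                        
                                                                        
                                                                        
                                                                        
                                                                        
                                                                        
                                                                        
                                                                        
                                                                        
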